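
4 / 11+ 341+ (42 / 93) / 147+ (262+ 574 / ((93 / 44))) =6265421 / 7161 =874.94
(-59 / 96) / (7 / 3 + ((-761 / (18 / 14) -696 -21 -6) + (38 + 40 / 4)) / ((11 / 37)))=1947 / 13492576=0.00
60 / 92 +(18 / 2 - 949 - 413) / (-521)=3.25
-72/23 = -3.13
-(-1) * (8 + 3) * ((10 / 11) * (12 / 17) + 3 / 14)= 2241 / 238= 9.42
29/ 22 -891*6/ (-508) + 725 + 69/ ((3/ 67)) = 3182145/ 1397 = 2277.84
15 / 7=2.14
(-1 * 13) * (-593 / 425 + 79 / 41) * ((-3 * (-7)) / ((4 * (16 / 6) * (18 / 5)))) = -421421 / 111520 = -3.78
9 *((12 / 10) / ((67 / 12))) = 648 / 335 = 1.93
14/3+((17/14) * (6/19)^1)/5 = 9463/1995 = 4.74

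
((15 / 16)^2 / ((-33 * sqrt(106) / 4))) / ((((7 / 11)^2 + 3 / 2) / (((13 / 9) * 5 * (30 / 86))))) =-89375 * sqrt(106) / 67239616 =-0.01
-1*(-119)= 119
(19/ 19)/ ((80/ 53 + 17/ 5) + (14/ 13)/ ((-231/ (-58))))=113685/ 588869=0.19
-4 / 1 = -4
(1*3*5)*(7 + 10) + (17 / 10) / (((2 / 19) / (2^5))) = 3859 / 5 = 771.80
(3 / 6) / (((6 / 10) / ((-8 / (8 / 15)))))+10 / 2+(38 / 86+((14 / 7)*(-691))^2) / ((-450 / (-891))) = 4065266112 / 1075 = 3781642.89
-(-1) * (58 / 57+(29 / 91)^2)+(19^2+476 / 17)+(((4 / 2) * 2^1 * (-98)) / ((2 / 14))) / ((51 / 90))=-35726011024 / 8024289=-4452.23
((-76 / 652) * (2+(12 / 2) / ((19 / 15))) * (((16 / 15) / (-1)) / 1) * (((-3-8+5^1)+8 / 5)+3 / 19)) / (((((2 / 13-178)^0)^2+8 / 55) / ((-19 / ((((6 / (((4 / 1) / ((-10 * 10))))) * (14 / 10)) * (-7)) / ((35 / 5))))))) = 4539392 / 16173675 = 0.28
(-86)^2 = 7396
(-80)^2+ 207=6607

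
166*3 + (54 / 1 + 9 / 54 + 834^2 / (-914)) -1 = -209.84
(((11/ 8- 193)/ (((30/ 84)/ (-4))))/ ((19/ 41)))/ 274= 439971/ 26030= 16.90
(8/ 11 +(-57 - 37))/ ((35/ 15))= -3078/ 77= -39.97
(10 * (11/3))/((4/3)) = 27.50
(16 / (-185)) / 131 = -16 / 24235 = -0.00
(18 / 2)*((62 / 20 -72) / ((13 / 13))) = -6201 / 10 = -620.10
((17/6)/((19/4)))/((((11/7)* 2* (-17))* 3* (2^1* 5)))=-7/18810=-0.00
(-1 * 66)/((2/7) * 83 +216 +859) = -462/7691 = -0.06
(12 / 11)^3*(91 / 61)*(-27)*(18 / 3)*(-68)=1732243968 / 81191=21335.42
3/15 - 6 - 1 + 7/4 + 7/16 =-369/80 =-4.61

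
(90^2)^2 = 65610000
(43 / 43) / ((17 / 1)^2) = 0.00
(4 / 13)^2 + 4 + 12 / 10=4474 / 845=5.29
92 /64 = 23 /16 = 1.44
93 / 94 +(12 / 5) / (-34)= 7341 / 7990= 0.92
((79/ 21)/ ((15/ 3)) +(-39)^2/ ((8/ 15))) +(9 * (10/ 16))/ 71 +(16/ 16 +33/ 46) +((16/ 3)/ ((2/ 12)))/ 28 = 1958519083/ 685860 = 2855.57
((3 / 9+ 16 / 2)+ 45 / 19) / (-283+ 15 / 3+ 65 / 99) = -20130 / 521683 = -0.04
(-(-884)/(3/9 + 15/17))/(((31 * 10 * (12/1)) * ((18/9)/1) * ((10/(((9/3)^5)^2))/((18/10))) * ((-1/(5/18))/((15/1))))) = -665541279/153760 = -4328.44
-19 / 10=-1.90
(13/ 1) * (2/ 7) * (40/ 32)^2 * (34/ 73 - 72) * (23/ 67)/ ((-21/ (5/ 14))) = 13940875/ 5751816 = 2.42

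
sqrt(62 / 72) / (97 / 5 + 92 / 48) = 10 *sqrt(31) / 1279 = 0.04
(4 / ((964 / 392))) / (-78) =-196 / 9399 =-0.02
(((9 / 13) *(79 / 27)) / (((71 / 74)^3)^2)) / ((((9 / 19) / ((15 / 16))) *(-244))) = -19255776699545 / 914251726344177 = -0.02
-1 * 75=-75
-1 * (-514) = 514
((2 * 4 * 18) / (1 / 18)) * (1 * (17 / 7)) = 44064 / 7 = 6294.86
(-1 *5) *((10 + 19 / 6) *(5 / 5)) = -395 / 6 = -65.83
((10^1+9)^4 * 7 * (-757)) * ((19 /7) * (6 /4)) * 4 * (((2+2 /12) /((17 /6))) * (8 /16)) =-73101870777 /17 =-4300110045.71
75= 75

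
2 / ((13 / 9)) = 18 / 13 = 1.38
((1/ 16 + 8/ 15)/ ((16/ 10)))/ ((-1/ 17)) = -2431/ 384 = -6.33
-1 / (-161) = 1 / 161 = 0.01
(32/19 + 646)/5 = 12306/95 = 129.54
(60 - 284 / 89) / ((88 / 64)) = 40448 / 979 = 41.32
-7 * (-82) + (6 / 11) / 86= 271505 / 473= 574.01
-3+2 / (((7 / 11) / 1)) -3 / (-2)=23 / 14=1.64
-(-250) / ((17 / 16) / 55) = 220000 / 17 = 12941.18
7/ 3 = 2.33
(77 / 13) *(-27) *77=-160083 / 13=-12314.08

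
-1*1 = -1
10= 10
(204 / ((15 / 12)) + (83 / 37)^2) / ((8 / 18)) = 10363941 / 27380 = 378.52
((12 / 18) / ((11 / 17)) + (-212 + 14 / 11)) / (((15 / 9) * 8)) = -173 / 11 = -15.73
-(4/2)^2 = -4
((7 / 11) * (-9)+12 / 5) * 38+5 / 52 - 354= -1373773 / 2860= -480.34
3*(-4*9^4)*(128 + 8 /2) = -10392624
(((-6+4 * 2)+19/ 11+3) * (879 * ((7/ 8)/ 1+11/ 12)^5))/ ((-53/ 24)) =-49436.69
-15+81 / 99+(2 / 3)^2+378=36062 / 99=364.26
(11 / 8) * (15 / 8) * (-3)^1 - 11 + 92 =4689 / 64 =73.27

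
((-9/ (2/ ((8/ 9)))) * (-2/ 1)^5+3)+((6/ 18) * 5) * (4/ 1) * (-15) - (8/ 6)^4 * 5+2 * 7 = 2365/ 81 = 29.20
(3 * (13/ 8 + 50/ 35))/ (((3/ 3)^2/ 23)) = 11799/ 56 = 210.70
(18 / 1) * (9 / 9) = 18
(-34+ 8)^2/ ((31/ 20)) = 13520/ 31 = 436.13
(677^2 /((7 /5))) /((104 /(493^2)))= 765085200.01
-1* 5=-5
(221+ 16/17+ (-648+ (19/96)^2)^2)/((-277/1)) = -606541991218721/399957295104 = -1516.52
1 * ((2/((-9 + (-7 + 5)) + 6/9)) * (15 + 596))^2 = 13439556/961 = 13984.97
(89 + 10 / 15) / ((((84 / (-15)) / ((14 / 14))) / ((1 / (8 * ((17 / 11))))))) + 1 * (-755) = -8639915 / 11424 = -756.30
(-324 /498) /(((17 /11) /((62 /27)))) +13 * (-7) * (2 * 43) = -11043850 /1411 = -7826.97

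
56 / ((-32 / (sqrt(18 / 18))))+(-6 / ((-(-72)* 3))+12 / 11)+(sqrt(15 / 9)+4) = sqrt(15) / 3+328 / 99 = 4.60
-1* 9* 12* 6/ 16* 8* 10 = -3240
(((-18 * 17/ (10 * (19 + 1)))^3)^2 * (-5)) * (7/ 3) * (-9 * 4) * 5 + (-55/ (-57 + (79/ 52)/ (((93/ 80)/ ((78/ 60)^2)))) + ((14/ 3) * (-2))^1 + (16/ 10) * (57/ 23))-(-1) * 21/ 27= 710257350790918704257/ 26369730000000000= 26934.57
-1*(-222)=222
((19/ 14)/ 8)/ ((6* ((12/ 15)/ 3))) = 95/ 896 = 0.11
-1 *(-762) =762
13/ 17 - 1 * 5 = -72/ 17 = -4.24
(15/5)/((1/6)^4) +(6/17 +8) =66238/17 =3896.35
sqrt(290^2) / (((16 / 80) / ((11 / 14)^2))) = 87725 / 98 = 895.15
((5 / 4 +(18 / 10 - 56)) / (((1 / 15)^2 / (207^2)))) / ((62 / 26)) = -26545598235 / 124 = -214077405.12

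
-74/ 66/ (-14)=37/ 462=0.08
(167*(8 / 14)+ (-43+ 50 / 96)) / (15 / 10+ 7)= 17791 / 2856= 6.23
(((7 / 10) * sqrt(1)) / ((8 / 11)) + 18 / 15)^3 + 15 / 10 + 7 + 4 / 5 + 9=14547317 / 512000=28.41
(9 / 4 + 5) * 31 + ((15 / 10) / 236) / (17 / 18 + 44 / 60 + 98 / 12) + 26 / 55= 225.22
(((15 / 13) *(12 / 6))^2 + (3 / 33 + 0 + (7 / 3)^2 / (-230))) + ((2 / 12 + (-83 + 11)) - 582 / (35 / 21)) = -799719631 / 1924065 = -415.64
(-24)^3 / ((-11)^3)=13824 / 1331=10.39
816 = 816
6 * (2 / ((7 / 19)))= 228 / 7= 32.57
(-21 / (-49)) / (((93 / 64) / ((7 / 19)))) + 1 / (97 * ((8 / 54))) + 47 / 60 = 824069 / 856995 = 0.96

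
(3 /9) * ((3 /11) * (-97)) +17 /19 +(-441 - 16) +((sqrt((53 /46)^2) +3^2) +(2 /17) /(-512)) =-454.77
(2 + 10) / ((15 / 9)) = 36 / 5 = 7.20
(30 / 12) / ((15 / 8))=4 / 3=1.33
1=1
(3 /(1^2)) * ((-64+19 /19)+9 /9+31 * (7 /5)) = -55.80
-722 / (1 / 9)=-6498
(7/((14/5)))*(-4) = -10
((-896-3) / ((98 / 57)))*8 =-204972 / 49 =-4183.10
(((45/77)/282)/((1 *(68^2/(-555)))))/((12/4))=-2775/33468512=-0.00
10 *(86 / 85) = 172 / 17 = 10.12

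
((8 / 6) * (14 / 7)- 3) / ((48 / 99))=-11 / 16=-0.69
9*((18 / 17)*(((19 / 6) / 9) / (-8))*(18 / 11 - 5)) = 2109 / 1496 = 1.41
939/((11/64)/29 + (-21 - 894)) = -1742784/1698229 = -1.03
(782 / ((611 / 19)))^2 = 220760164 / 373321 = 591.34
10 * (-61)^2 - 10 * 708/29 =1072010/29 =36965.86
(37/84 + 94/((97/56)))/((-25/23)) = -2050519/40740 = -50.33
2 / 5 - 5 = -23 / 5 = -4.60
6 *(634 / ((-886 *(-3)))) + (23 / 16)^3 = 7986845 / 1814528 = 4.40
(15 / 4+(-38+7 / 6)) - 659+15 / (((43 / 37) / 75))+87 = 187277 / 516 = 362.94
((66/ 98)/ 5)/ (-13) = -33/ 3185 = -0.01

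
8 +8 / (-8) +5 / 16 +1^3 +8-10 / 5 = 229 / 16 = 14.31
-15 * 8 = -120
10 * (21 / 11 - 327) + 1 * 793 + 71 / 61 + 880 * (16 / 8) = -467516 / 671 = -696.75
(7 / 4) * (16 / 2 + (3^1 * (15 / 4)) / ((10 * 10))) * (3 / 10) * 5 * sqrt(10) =13629 * sqrt(10) / 640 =67.34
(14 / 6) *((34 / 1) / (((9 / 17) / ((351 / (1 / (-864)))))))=-45444672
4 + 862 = 866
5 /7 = 0.71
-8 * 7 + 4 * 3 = -44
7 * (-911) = -6377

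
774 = 774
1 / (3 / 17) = 17 / 3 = 5.67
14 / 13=1.08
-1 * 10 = -10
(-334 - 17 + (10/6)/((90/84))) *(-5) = 15725/9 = 1747.22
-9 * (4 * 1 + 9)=-117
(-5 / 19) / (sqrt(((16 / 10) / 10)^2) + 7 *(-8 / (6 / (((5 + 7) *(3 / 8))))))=125 / 19874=0.01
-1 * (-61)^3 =226981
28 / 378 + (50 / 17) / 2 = 709 / 459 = 1.54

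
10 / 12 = 5 / 6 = 0.83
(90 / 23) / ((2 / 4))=180 / 23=7.83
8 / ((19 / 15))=120 / 19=6.32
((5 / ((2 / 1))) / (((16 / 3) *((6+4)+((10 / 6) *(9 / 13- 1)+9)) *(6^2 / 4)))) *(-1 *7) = -65 / 3296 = -0.02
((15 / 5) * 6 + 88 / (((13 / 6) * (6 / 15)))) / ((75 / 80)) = 8288 / 65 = 127.51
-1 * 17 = -17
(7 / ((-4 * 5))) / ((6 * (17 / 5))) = -7 / 408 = -0.02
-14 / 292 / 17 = -7 / 2482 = -0.00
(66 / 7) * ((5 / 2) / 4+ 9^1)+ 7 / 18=3281 / 36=91.14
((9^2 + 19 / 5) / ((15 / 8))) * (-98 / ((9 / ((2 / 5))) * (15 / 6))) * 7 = -9307648 / 16875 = -551.56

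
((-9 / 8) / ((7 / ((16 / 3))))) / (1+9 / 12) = -24 / 49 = -0.49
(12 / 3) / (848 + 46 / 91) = 182 / 38607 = 0.00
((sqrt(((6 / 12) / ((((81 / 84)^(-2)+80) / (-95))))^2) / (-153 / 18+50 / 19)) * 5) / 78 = -2193075 / 342684992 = -0.01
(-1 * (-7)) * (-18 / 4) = -63 / 2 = -31.50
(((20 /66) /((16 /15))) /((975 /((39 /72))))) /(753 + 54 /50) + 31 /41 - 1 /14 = 23471199623 /34281080064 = 0.68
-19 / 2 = -9.50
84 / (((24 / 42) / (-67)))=-9849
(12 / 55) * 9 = 108 / 55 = 1.96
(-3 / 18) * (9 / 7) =-3 / 14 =-0.21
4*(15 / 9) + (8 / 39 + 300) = 11968 / 39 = 306.87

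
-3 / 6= -1 / 2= -0.50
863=863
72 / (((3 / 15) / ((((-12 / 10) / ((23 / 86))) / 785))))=-37152 / 18055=-2.06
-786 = -786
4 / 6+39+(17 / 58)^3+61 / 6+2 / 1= 30354655 / 585336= 51.86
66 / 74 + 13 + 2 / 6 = 14.23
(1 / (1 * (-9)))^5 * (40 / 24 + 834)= -2507 / 177147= -0.01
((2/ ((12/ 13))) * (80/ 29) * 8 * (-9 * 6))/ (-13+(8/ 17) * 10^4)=-424320/ 771197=-0.55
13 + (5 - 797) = -779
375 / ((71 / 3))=1125 / 71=15.85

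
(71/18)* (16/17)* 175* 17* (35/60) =173950/27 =6442.59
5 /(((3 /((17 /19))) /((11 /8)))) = 2.05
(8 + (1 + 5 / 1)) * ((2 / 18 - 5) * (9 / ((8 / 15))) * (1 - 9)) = 9240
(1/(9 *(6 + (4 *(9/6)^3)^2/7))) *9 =28/897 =0.03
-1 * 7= -7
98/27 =3.63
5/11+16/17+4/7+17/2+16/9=288515/23562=12.24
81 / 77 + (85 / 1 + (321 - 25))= 29418 / 77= 382.05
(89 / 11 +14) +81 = 1134 / 11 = 103.09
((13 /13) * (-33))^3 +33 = -35904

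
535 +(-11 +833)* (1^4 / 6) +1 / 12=8065 / 12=672.08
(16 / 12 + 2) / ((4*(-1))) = -5 / 6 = -0.83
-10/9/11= -10/99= -0.10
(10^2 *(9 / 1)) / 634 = 450 / 317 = 1.42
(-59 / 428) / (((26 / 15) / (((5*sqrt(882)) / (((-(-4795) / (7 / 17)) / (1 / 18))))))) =-2065*sqrt(2) / 51834224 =-0.00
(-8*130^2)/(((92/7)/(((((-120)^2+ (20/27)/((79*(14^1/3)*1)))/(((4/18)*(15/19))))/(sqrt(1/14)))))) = -4602570978200*sqrt(14)/5451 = -3159281544.44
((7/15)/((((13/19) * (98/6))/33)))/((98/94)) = 29469/22295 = 1.32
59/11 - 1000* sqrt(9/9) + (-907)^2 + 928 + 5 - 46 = 9047955/11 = 822541.36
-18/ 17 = -1.06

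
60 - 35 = 25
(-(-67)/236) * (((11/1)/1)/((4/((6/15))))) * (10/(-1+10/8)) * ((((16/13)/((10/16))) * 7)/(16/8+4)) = 28.70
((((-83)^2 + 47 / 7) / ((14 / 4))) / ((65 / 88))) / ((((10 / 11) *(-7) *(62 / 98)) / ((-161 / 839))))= 214936656 / 1690585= 127.14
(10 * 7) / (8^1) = 35 / 4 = 8.75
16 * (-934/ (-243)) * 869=12986336/ 243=53441.71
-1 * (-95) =95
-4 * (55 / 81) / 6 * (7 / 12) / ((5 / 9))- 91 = -14819 / 162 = -91.48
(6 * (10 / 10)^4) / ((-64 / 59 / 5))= -885 / 32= -27.66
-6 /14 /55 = -3 /385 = -0.01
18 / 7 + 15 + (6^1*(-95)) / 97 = 7941 / 679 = 11.70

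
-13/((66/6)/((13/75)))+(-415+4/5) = -341884/825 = -414.40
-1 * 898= -898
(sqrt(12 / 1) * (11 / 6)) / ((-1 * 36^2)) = -11 * sqrt(3) / 3888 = -0.00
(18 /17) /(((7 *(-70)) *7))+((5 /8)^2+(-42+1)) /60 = -15161681 /22391040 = -0.68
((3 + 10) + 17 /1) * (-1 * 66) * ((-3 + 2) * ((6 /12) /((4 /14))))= 3465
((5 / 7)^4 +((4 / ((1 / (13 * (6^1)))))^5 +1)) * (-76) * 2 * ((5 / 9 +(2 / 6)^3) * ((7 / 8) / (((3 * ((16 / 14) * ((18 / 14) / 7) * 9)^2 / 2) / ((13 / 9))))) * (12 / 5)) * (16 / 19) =-1012867371077104064704 / 7971615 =-127059243462849.63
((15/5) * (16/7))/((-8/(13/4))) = -39/14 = -2.79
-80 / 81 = -0.99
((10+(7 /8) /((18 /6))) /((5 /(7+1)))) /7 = 247 /105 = 2.35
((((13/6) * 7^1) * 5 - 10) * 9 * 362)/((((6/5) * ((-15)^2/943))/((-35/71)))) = -471938495/1278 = -369278.95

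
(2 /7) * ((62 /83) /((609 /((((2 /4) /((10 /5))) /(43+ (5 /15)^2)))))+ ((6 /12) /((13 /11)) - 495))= -141.31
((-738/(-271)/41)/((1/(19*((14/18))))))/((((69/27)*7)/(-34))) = -1.87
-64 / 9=-7.11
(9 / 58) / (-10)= -9 / 580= -0.02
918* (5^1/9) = 510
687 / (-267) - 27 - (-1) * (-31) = -5391 / 89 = -60.57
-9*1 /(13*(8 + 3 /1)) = -9 /143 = -0.06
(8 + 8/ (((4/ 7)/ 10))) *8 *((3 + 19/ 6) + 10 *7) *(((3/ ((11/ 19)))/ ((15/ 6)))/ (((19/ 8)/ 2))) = 8657408/ 55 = 157407.42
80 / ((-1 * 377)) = -80 / 377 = -0.21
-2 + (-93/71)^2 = -1433/5041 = -0.28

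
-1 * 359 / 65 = -359 / 65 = -5.52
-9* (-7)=63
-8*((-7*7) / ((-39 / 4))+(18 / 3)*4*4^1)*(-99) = 1040160 / 13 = 80012.31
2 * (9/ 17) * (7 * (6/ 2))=22.24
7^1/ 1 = 7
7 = 7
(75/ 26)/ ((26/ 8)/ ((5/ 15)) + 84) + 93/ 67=6179/ 4355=1.42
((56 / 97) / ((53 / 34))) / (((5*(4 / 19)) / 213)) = 1926372 / 25705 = 74.94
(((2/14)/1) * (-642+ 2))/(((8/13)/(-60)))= 8914.29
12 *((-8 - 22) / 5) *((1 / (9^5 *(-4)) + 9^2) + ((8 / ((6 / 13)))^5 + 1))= -739155374350 / 6561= -112658950.52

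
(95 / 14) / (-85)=-0.08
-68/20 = -17/5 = -3.40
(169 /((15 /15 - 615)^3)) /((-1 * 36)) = 0.00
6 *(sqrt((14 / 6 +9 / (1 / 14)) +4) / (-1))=-2 *sqrt(1191)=-69.02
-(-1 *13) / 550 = 13 / 550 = 0.02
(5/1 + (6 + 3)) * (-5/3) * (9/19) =-210/19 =-11.05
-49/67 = -0.73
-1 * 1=-1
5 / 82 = 0.06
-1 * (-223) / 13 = 223 / 13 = 17.15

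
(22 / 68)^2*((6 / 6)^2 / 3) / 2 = 121 / 6936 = 0.02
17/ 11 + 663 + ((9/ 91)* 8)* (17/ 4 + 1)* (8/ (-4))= 656.24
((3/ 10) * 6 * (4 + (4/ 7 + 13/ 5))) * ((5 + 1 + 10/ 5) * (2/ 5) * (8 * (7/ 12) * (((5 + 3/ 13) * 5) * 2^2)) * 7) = 141165.49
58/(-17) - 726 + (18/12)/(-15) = -124017/170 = -729.51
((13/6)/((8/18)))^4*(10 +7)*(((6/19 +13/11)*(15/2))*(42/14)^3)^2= 631983982043316825/715669504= 883066804.59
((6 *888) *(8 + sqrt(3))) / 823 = 5328 *sqrt(3) / 823 + 42624 / 823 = 63.00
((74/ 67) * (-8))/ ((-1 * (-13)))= -592/ 871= -0.68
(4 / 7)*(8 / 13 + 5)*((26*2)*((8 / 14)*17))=79424 / 49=1620.90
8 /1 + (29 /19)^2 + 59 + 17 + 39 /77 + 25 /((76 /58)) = 5888243 /55594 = 105.92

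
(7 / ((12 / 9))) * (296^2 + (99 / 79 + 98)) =145519605 / 316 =460505.08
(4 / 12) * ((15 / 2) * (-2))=-5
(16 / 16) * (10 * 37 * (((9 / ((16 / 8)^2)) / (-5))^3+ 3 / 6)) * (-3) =-363081 / 800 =-453.85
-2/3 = -0.67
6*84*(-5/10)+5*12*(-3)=-432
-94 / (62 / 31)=-47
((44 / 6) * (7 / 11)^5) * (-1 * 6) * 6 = -403368 / 14641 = -27.55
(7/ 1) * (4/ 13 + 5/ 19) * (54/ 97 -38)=-3584784/ 23959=-149.62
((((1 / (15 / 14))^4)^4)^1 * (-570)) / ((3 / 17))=-1406957856224853753856 / 1313681671142578125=-1071.00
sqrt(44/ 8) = sqrt(22)/ 2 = 2.35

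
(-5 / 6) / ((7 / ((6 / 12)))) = -5 / 84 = -0.06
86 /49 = 1.76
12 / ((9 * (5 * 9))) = 4 / 135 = 0.03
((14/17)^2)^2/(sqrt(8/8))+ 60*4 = 20083456/83521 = 240.46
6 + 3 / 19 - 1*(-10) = 307 / 19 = 16.16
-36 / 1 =-36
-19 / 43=-0.44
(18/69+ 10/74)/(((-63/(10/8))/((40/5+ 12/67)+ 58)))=-1245215/2394714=-0.52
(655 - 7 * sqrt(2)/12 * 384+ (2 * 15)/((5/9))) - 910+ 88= -224 * sqrt(2) - 113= -429.78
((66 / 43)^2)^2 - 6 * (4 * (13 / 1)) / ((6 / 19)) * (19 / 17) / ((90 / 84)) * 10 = -10300.65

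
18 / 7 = 2.57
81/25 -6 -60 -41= -2594/25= -103.76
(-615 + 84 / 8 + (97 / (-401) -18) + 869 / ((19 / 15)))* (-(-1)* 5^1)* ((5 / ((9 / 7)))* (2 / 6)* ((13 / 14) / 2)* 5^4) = 195960578125 / 1645704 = 119074.01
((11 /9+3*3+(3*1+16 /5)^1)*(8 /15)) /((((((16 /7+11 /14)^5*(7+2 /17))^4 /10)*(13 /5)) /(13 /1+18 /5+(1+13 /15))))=22887617621481440061540305949687808 /527119361379117857774892684663338505796218465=0.00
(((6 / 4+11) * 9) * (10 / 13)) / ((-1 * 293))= -0.30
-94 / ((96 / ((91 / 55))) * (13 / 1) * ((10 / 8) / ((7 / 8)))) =-2303 / 26400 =-0.09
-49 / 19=-2.58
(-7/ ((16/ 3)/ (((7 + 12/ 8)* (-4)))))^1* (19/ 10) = 84.79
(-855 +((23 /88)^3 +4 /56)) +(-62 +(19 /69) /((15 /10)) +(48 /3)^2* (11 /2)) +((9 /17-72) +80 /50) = 35369766891083 /83933498880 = 421.40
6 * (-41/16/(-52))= 123/416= 0.30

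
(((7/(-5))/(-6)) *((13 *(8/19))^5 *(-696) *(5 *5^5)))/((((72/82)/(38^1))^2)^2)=-5452406057766886400000/124659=-43738567273657629.21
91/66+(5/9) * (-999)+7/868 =-2265385/4092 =-553.61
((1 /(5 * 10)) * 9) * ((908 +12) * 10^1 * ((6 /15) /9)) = 368 /5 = 73.60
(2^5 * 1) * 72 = 2304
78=78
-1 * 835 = -835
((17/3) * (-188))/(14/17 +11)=-54332/603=-90.10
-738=-738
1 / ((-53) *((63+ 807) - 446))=-1 / 22472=-0.00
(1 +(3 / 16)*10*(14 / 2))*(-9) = -1017 / 8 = -127.12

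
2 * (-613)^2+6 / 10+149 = 3758438 / 5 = 751687.60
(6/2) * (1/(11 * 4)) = 3/44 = 0.07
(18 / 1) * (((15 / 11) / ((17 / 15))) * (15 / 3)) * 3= 60750 / 187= 324.87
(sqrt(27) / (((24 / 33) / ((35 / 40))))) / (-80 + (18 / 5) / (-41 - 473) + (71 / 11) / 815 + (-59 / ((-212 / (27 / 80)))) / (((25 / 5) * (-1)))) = -0.08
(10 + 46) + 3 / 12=56.25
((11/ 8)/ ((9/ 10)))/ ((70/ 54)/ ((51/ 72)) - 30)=-187/ 3448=-0.05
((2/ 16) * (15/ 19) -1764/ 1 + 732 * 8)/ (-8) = -621999/ 1216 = -511.51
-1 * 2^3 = -8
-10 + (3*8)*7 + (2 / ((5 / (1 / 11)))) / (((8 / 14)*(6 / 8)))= 26084 / 165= 158.08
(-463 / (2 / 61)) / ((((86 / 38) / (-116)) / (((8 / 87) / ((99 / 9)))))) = 8585872 / 1419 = 6050.65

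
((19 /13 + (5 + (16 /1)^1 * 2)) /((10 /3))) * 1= 150 /13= 11.54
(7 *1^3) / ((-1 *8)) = -7 / 8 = -0.88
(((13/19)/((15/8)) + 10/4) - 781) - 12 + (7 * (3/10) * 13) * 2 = -735.54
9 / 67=0.13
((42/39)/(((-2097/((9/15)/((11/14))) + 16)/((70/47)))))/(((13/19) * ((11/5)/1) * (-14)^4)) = -475/46752768062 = -0.00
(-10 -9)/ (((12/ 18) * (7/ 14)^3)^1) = -228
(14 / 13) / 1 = 14 / 13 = 1.08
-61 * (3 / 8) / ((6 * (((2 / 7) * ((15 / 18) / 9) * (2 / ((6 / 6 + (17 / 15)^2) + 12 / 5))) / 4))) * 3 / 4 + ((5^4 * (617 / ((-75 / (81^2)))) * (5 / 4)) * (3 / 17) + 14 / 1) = -253042515937 / 34000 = -7442426.94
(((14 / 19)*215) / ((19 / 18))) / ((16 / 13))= 176085 / 1444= 121.94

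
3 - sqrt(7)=0.35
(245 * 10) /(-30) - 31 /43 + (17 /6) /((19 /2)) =-67067 /817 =-82.09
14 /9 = 1.56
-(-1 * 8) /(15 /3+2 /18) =1.57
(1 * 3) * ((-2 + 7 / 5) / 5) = -9 / 25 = -0.36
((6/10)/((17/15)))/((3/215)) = 645/17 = 37.94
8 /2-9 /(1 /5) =-41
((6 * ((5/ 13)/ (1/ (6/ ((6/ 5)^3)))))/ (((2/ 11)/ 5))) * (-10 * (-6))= 171875/ 13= 13221.15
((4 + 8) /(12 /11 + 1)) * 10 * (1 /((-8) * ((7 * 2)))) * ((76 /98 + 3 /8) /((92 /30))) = -1116225 /5806304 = -0.19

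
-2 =-2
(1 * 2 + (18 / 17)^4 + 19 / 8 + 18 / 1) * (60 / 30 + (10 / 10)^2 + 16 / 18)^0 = 15790067 / 668168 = 23.63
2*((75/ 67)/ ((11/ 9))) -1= 613/ 737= 0.83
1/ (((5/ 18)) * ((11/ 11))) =18/ 5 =3.60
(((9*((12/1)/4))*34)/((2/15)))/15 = 459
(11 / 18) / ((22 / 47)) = 1.31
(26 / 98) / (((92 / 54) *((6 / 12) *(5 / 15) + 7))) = 1053 / 48461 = 0.02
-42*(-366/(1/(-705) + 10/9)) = 32511780/2347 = 13852.48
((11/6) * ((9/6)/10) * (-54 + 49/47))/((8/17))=-465443/15040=-30.95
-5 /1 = -5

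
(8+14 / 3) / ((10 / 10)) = 38 / 3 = 12.67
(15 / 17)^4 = 50625 / 83521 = 0.61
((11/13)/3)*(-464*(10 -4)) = -10208/13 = -785.23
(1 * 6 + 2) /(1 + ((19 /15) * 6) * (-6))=-40 /223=-0.18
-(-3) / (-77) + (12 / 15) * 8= 6.36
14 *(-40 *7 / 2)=-1960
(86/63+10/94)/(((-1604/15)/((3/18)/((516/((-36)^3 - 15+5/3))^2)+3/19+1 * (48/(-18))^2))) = -137860338055/7309394316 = -18.86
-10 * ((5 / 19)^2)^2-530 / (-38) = 13.90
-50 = -50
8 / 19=0.42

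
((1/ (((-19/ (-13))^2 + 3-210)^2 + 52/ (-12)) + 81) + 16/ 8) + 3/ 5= 1502993564477/ 17978386795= 83.60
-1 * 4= -4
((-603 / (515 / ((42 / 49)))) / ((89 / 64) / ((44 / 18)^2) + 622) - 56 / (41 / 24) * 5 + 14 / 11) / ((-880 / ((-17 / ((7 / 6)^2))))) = -2.31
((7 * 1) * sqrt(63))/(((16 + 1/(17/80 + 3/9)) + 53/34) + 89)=93534 * sqrt(7)/482773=0.51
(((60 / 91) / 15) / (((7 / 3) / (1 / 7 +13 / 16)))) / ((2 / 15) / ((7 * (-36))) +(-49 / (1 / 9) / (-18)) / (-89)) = -3856815 / 59105956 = -0.07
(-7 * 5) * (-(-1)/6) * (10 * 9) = -525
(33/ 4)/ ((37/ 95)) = 3135/ 148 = 21.18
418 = 418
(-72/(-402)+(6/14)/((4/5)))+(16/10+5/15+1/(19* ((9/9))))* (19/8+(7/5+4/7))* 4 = 94213073/2673300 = 35.24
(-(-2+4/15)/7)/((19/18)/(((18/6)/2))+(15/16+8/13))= 0.11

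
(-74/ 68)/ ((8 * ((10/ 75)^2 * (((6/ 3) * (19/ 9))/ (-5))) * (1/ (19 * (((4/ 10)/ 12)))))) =24975/ 4352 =5.74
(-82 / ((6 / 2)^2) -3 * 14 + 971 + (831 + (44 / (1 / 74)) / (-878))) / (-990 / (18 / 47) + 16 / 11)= -75934210 / 112283469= -0.68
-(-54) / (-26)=-27 / 13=-2.08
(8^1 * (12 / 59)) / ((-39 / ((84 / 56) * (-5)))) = 240 / 767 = 0.31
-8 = -8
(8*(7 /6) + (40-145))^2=82369 /9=9152.11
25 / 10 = 2.50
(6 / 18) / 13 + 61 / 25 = 2404 / 975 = 2.47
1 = 1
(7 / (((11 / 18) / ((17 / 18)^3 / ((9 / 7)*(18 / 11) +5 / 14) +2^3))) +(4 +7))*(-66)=-71966449 / 10233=-7032.78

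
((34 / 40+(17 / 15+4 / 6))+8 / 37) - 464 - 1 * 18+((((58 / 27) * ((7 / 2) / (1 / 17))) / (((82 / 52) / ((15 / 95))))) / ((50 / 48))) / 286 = -45569155081 / 95115900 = -479.09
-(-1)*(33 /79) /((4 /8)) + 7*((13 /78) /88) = 35401 /41712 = 0.85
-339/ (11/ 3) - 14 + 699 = 6518/ 11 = 592.55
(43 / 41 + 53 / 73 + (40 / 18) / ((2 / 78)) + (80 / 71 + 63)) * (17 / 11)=235.79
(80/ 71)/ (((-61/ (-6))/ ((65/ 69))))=10400/ 99613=0.10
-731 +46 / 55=-40159 / 55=-730.16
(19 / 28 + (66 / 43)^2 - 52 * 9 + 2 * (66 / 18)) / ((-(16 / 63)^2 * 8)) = 13433667723 / 15147008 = 886.89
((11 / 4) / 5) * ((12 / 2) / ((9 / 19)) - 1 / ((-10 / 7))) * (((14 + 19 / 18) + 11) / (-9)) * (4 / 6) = -2068759 / 145800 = -14.19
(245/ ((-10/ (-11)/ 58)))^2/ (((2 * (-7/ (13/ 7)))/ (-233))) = 15103469381/ 2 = 7551734690.50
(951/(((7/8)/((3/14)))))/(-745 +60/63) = -34236/109375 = -0.31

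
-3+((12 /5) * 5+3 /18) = 55 /6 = 9.17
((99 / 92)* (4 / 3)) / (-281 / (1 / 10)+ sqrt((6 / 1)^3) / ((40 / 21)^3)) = -47477760000000 / 92984420339238859 - 14669424000* sqrt(6) / 92984420339238859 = -0.00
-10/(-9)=10/9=1.11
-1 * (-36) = 36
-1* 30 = -30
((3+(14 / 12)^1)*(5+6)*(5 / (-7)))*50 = -34375 / 21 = -1636.90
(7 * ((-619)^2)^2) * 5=5138432317235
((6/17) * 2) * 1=12/17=0.71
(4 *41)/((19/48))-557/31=233449/589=396.35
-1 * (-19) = 19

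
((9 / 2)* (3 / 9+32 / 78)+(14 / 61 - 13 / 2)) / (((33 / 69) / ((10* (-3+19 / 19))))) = 1066740 / 8723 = 122.29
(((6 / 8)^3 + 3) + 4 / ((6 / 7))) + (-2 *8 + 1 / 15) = -7531 / 960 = -7.84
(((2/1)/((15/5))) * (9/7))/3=2/7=0.29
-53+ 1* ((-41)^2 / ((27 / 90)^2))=167623 / 9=18624.78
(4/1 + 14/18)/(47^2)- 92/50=-913451/497025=-1.84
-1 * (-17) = 17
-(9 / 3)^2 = -9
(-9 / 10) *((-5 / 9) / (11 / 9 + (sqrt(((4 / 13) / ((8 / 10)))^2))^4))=257049 / 639592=0.40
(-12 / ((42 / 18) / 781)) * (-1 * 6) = 168696 / 7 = 24099.43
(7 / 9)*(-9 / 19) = -7 / 19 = -0.37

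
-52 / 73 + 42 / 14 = 167 / 73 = 2.29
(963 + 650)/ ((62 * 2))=1613/ 124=13.01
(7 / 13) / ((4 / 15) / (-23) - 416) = -2415 / 1865812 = -0.00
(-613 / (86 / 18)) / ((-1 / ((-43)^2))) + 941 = 238172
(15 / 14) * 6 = 45 / 7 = 6.43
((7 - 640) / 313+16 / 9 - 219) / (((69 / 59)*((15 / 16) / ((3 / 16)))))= -36439108 / 971865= -37.49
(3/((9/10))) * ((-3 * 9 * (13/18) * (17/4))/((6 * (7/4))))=-1105/42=-26.31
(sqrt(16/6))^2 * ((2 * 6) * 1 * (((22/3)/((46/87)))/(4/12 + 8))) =30624/575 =53.26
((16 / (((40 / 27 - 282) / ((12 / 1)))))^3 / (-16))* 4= 4353564672 / 54310764403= 0.08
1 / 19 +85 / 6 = 1621 / 114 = 14.22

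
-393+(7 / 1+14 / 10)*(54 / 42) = -1911 / 5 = -382.20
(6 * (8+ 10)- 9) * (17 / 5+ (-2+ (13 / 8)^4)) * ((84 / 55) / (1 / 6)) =97227459 / 12800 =7595.90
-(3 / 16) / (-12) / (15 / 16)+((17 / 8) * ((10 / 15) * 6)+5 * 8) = 2911 / 60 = 48.52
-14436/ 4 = -3609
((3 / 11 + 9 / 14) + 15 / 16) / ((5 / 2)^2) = 2283 / 7700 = 0.30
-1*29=-29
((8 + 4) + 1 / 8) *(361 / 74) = 35017 / 592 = 59.15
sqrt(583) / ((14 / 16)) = 8 * sqrt(583) / 7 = 27.59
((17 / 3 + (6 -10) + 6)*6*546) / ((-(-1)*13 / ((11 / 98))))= 1518 / 7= 216.86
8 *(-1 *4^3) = -512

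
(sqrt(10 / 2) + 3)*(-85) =-255-85*sqrt(5) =-445.07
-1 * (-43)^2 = -1849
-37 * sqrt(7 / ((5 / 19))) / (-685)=37 * sqrt(665) / 3425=0.28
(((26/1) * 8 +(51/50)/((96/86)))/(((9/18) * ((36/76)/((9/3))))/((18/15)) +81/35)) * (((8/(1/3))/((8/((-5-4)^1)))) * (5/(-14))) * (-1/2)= -85738203/202592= -423.21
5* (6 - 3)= 15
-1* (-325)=325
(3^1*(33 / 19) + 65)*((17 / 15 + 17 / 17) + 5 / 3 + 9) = 85376 / 95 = 898.69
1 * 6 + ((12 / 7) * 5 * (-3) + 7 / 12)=-1607 / 84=-19.13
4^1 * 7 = 28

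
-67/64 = -1.05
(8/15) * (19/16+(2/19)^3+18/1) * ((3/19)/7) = 0.23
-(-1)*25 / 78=0.32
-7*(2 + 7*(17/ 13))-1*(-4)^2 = -1223/ 13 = -94.08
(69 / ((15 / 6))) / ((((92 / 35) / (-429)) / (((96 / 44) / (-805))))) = 1404 / 115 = 12.21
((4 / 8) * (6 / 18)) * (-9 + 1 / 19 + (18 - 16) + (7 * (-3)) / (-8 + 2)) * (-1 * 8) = 262 / 57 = 4.60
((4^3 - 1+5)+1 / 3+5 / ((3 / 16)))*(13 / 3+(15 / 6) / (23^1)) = 58235 / 138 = 421.99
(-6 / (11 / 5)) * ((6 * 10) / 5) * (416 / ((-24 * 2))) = 3120 / 11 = 283.64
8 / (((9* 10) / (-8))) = -32 / 45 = -0.71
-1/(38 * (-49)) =1/1862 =0.00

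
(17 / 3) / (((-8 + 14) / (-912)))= -2584 / 3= -861.33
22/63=0.35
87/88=0.99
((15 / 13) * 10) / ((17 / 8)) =1200 / 221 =5.43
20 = 20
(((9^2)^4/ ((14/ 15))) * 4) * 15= 2767289207.14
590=590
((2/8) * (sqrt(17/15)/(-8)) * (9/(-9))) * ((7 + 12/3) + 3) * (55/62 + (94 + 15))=15897 * sqrt(255)/4960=51.18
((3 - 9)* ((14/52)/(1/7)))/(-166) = 147/2158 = 0.07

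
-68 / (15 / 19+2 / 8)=-5168 / 79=-65.42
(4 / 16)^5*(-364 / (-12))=91 / 3072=0.03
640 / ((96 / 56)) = 1120 / 3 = 373.33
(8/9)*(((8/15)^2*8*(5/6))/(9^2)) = 2048/98415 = 0.02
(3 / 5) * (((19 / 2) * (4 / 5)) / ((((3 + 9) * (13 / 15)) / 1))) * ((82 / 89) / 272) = 2337 / 1573520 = 0.00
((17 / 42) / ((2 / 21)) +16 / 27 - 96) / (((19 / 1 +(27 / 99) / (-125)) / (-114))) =547.01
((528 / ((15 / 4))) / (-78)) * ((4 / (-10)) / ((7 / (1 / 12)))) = 0.01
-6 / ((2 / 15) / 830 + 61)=-18675 / 189863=-0.10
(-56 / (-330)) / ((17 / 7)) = 196 / 2805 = 0.07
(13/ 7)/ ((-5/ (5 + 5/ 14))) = -195/ 98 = -1.99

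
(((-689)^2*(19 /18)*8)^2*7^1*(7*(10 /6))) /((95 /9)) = 3356962974719536 /27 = 124331962026649.48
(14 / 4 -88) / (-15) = 169 / 30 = 5.63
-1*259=-259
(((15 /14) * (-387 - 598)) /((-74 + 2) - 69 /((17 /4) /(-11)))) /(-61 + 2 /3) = 251175 /1530536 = 0.16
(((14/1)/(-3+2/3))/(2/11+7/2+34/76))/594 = -19/7767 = -0.00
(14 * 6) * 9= 756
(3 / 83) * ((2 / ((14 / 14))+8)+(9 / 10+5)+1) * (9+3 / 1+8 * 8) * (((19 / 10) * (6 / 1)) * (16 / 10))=8785296 / 10375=846.78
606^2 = 367236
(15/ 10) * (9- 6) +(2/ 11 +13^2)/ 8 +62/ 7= 21255/ 616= 34.50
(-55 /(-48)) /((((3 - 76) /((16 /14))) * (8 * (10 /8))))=-11 /6132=-0.00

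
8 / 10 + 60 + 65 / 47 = 14613 / 235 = 62.18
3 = 3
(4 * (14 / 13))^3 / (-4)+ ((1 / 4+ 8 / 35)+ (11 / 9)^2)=-448731061 / 24913980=-18.01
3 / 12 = 1 / 4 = 0.25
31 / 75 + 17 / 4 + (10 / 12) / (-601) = 280183 / 60100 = 4.66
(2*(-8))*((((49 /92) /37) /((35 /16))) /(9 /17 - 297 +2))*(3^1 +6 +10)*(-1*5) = -72352 /2130053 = -0.03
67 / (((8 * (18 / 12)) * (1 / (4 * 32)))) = 2144 / 3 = 714.67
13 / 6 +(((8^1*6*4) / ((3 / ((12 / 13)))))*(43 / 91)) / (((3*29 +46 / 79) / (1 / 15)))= 2.19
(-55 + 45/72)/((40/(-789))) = 68643/64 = 1072.55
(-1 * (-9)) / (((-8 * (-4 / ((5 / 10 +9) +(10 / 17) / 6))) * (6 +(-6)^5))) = -0.00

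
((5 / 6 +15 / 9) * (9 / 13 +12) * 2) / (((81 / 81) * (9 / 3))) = 275 / 13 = 21.15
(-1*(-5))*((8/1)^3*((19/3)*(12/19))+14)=10310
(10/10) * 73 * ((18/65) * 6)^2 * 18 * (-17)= -260550432/4225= -61668.74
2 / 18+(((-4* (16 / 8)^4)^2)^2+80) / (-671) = -150994993 / 6039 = -25003.31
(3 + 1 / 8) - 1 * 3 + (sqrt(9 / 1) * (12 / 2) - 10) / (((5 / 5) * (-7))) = -57 / 56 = -1.02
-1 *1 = -1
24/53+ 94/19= 5438/1007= 5.40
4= 4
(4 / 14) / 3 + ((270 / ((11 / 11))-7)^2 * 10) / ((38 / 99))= 719011793 / 399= 1802034.57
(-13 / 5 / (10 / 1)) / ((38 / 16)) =-52 / 475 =-0.11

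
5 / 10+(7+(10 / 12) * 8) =85 / 6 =14.17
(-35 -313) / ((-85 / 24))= 8352 / 85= 98.26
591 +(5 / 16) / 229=2165429 / 3664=591.00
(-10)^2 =100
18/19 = 0.95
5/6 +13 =13.83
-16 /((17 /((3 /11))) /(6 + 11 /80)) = -1473 /935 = -1.58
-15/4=-3.75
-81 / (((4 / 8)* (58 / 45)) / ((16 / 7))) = -58320 / 203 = -287.29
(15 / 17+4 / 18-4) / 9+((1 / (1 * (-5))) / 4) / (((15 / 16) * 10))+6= 976457 / 172125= 5.67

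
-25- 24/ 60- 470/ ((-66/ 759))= 26898/ 5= 5379.60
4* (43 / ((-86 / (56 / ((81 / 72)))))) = -896 / 9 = -99.56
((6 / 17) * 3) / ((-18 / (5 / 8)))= -5 / 136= -0.04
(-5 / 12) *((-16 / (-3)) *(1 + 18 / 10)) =-56 / 9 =-6.22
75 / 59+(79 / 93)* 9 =16308 / 1829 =8.92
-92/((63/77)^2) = -11132/81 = -137.43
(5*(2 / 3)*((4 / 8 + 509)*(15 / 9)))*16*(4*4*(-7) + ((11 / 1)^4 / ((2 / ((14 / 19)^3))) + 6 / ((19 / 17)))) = 876614722400 / 6859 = 127805033.15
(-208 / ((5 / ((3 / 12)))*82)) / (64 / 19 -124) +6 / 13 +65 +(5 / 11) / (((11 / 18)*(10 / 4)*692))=4185133728863 / 63931265970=65.46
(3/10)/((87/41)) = 41/290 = 0.14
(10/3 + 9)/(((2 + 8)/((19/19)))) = 1.23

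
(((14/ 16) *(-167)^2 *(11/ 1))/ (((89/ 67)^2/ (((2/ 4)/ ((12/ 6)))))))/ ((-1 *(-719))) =9639916517/ 182246368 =52.89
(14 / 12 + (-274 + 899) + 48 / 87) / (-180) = -109049 / 31320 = -3.48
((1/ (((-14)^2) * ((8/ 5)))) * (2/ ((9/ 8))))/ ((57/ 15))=25/ 16758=0.00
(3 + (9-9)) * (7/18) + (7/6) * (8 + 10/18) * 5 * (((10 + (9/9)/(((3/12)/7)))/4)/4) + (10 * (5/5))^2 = 94909/432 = 219.70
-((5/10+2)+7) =-19/2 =-9.50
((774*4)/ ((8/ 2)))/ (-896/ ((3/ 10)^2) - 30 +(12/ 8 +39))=-13932/ 179011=-0.08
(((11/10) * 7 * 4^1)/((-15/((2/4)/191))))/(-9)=77/128925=0.00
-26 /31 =-0.84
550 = 550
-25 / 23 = -1.09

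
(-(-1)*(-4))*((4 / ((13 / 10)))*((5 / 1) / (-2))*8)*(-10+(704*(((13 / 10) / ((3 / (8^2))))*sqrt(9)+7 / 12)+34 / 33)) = 6227706880 / 429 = 14516799.25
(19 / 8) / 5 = 0.48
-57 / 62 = -0.92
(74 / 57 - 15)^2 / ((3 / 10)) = 6099610 / 9747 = 625.79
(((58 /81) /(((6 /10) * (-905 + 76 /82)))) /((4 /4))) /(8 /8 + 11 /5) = -29725 /72058248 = -0.00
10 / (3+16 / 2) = 10 / 11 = 0.91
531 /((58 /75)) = 686.64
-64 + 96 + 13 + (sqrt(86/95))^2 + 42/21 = 4551/95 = 47.91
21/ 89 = 0.24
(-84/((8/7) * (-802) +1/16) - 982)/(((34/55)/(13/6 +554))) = -9249421600925/10470198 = -883404.65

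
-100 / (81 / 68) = -6800 / 81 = -83.95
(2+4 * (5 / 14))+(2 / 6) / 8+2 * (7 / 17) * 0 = 583 / 168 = 3.47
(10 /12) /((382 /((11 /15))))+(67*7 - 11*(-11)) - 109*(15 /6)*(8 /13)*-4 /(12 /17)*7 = 647329703 /89388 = 7241.80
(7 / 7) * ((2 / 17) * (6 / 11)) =0.06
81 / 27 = 3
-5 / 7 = -0.71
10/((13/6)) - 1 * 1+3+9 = 203/13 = 15.62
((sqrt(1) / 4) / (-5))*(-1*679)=679 / 20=33.95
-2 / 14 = -1 / 7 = -0.14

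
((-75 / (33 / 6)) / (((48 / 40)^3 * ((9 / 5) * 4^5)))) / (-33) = 15625 / 120434688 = 0.00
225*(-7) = -1575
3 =3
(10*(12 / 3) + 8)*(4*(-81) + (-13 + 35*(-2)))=-19536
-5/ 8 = -0.62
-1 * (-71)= 71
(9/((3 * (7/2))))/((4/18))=27/7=3.86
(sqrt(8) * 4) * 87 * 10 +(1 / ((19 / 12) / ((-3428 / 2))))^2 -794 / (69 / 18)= 6960 * sqrt(2) +9728260548 / 8303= 1181499.02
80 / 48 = 5 / 3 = 1.67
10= 10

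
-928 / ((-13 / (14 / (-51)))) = -12992 / 663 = -19.60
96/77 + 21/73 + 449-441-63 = -300530/5621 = -53.47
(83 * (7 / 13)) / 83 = 7 / 13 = 0.54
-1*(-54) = 54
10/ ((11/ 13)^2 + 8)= 1690/ 1473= 1.15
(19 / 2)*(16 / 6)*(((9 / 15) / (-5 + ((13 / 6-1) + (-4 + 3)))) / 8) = -57 / 145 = -0.39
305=305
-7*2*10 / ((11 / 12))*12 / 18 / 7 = -160 / 11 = -14.55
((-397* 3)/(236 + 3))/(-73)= 0.07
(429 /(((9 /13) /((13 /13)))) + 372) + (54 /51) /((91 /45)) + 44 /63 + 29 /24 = 994.10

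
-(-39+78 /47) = 1755 /47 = 37.34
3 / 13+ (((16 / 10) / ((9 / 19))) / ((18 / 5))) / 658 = 80441 / 346437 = 0.23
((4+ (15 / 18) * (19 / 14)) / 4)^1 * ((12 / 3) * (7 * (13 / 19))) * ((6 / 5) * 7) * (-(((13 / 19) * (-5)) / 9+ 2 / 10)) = 3020017 / 81225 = 37.18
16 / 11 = 1.45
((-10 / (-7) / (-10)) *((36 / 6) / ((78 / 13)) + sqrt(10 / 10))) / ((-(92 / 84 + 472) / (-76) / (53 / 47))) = -24168 / 466945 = -0.05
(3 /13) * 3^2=27 /13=2.08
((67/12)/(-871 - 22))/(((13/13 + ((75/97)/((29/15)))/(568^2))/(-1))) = 15201316976/2431306188723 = 0.01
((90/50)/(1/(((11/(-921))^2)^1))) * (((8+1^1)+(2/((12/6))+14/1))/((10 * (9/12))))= 1936/2356225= 0.00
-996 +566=-430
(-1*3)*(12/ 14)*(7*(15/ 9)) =-30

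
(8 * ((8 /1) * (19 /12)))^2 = 92416 /9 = 10268.44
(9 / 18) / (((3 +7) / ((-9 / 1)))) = -9 / 20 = -0.45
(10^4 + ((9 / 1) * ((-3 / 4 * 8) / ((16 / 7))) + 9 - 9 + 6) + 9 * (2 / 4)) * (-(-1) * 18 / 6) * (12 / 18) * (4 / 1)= 79895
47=47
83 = 83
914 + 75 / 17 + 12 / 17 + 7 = 15744 / 17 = 926.12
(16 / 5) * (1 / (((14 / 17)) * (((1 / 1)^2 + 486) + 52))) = 136 / 18865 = 0.01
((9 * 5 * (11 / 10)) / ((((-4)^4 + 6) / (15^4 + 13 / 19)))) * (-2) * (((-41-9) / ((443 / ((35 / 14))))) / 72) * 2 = 165324500 / 1102627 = 149.94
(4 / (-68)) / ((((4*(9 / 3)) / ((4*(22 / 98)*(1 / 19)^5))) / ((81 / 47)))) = -297 / 96941751949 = -0.00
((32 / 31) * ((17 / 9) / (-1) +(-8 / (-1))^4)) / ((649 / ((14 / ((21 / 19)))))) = 44805952 / 543213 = 82.48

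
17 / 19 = 0.89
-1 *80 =-80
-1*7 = -7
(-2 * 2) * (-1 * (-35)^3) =-171500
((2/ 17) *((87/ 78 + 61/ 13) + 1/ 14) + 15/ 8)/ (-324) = -31765/ 4009824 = -0.01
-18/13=-1.38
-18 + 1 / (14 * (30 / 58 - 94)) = -683201 / 37954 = -18.00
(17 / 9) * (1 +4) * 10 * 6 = 1700 / 3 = 566.67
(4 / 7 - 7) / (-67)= 45 / 469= 0.10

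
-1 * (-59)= 59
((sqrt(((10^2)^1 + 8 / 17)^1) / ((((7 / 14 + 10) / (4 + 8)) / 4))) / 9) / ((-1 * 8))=-0.64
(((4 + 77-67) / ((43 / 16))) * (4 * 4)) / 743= 3584 / 31949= 0.11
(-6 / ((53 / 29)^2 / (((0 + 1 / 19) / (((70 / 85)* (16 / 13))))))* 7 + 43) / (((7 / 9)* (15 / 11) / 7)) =238666989 / 853936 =279.49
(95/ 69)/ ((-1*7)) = -0.20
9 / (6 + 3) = 1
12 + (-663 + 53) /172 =727 /86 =8.45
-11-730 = -741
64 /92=16 /23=0.70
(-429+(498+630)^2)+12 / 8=1271956.50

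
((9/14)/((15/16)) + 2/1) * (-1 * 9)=-846/35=-24.17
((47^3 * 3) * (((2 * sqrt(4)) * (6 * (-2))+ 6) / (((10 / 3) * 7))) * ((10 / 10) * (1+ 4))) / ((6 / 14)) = -6540849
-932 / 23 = -40.52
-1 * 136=-136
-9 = -9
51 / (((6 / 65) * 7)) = 1105 / 14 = 78.93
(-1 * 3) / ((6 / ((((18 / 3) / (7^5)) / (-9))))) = 1 / 50421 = 0.00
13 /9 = 1.44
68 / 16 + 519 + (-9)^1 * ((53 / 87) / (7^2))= 2973517 / 5684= 523.14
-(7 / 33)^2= -49 / 1089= -0.04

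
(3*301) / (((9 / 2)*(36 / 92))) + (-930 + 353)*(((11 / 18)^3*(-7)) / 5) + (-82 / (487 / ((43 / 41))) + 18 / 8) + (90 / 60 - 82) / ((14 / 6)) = 9440022413 / 14200920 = 664.75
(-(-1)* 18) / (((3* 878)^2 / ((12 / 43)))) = 0.00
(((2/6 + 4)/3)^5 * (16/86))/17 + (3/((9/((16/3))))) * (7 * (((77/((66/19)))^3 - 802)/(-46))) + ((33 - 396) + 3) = -3067276121963/992790837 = -3089.55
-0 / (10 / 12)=0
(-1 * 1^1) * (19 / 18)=-19 / 18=-1.06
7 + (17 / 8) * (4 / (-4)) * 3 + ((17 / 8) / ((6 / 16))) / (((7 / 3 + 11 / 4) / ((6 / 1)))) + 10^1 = 8449 / 488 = 17.31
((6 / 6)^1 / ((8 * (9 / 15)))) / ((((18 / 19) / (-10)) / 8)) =-475 / 27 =-17.59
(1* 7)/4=7/4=1.75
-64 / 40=-8 / 5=-1.60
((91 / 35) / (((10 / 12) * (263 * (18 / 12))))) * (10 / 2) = 52 / 1315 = 0.04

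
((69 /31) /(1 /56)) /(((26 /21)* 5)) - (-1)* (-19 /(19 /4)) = 32512 /2015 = 16.13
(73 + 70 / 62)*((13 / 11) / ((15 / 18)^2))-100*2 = -73.85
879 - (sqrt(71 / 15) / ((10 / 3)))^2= 439287 / 500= 878.57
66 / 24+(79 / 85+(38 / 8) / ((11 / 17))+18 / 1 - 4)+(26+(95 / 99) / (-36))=15448021 / 302940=50.99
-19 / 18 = -1.06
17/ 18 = 0.94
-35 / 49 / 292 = -5 / 2044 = -0.00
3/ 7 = 0.43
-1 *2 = -2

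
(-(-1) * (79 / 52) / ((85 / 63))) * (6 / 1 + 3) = 44793 / 4420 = 10.13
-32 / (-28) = 8 / 7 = 1.14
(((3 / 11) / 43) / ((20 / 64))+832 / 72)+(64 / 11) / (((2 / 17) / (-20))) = -977.52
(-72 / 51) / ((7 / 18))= -432 / 119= -3.63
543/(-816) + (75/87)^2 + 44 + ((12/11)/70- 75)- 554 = -51512451773/88069520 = -584.91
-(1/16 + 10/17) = -177/272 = -0.65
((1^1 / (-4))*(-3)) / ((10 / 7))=21 / 40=0.52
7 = 7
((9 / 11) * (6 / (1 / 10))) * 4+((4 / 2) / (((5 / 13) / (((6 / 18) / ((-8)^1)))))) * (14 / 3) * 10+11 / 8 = 148601 / 792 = 187.63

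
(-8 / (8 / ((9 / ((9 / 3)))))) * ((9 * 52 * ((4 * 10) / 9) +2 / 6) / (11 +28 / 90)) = -280845 / 509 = -551.76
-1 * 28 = -28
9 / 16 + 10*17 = 2729 / 16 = 170.56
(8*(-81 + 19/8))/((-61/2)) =1258/61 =20.62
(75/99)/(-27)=-25/891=-0.03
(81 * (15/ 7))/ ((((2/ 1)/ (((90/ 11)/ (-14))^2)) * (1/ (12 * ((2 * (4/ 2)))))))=59049000/ 41503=1422.76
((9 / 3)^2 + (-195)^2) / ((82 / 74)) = 1407258 / 41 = 34323.37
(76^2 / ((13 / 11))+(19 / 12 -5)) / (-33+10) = -761899 / 3588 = -212.35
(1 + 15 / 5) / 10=2 / 5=0.40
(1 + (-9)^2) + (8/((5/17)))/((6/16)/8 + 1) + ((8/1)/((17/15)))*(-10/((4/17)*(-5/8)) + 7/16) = 6732291/11390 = 591.07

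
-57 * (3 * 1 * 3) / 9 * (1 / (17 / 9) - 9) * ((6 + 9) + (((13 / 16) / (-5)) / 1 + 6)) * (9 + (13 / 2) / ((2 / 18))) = 23089617 / 34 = 679106.38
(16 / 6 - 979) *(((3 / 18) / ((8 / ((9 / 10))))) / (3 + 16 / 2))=-2929 / 1760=-1.66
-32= -32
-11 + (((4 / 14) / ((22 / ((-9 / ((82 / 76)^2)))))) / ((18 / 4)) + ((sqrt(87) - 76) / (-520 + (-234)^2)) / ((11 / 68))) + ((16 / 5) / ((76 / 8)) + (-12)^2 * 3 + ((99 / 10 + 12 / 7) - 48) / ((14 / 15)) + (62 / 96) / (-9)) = 17 * sqrt(87) / 149149 + 27532159717745017 / 72026689054320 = 382.25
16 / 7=2.29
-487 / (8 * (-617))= 487 / 4936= 0.10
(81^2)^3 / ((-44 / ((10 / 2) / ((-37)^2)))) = -1412147682405 / 60236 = -23443583.28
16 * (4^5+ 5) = 16464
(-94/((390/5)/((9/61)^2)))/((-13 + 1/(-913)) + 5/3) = 3475791/1501739785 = 0.00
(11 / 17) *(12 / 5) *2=264 / 85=3.11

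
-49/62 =-0.79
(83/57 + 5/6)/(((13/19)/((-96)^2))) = 400896/13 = 30838.15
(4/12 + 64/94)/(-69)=-0.01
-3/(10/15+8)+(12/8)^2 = 99/52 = 1.90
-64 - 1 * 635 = -699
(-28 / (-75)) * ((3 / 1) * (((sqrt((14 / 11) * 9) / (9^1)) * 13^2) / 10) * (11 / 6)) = 1183 * sqrt(154) / 1125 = 13.05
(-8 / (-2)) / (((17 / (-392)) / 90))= -141120 / 17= -8301.18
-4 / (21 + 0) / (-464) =1 / 2436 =0.00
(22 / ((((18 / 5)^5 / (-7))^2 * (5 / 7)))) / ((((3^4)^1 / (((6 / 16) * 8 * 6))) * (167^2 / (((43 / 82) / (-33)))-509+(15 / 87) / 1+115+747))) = -1837863671875 / 3515676411140275037184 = -0.00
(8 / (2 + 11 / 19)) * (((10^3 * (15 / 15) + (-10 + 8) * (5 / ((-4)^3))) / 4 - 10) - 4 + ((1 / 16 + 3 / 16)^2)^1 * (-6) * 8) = 566751 / 784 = 722.90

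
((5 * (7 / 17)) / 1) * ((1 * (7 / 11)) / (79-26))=245 / 9911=0.02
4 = 4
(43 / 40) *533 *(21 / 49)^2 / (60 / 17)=1168869 / 39200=29.82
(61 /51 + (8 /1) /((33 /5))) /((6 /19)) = 25669 /3366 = 7.63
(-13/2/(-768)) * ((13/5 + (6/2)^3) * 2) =481/960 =0.50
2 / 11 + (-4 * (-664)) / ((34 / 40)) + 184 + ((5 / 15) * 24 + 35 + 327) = 687952 / 187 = 3678.89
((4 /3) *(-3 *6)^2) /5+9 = 477 /5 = 95.40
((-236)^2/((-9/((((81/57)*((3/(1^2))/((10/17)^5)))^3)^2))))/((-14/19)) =895033454120744887526605042020588264460907290112721/2166586625000000000000000000000000000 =413107624589321.41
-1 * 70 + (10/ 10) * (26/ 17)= -1164/ 17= -68.47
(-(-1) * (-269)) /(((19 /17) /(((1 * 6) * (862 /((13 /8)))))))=-189212448 /247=-766042.30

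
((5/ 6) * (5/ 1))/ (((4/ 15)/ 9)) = 1125/ 8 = 140.62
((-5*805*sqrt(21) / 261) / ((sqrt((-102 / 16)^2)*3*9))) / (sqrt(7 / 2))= -32200*sqrt(6) / 359397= -0.22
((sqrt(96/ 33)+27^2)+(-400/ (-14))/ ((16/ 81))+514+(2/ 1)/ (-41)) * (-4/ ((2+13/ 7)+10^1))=-1592958/ 3977 - 112 * sqrt(22)/ 1067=-401.03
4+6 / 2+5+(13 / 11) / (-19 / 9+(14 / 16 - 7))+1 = 83863 / 6523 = 12.86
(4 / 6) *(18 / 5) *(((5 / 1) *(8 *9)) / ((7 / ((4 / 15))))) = 1152 / 35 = 32.91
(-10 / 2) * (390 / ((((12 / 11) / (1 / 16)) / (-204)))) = 182325 / 8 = 22790.62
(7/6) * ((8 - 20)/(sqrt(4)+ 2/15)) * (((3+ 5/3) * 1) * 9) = -2205/8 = -275.62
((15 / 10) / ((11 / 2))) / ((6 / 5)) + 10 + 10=445 / 22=20.23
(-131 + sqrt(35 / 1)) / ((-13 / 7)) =67.35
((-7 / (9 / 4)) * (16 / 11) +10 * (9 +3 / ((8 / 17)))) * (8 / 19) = 118186 / 1881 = 62.83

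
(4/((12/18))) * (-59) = -354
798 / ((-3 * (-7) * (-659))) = -38 / 659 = -0.06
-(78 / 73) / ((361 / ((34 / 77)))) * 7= -2652 / 289883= -0.01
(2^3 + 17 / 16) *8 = 145 / 2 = 72.50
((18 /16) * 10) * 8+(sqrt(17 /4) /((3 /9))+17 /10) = 3 * sqrt(17) /2+917 /10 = 97.88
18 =18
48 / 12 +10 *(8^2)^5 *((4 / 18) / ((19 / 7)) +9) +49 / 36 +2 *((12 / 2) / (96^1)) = 44467228073755 / 456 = 97515851038.94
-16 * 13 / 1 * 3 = -624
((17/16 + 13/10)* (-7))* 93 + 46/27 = -3318373/2160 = -1536.28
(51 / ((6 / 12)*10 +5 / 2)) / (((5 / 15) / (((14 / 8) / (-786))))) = -119 / 2620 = -0.05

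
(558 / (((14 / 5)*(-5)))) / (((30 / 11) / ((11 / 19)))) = -11253 / 1330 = -8.46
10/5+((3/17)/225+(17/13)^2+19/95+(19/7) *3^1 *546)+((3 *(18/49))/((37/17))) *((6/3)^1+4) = 1739571985507/390656175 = 4452.95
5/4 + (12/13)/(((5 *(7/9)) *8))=2329/1820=1.28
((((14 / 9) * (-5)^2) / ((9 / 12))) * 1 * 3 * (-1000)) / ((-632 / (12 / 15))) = 140000 / 711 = 196.91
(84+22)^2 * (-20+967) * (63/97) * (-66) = -44243165736/97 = -456115110.68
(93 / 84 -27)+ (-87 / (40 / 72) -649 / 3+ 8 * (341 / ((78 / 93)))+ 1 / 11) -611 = 134707379 / 60060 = 2242.88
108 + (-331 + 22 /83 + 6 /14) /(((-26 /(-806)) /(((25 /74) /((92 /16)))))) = -244058852 /494431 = -493.62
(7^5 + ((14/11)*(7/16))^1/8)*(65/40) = 153818301/5632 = 27311.49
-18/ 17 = -1.06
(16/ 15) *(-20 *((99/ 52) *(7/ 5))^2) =-640332/ 4225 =-151.56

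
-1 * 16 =-16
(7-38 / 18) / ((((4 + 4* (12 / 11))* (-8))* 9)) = -121 / 14904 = -0.01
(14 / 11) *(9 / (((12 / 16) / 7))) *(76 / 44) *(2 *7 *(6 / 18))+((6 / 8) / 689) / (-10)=2873735957 / 3334760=861.75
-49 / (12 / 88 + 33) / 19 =-1078 / 13851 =-0.08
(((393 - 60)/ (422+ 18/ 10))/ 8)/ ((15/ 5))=555/ 16952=0.03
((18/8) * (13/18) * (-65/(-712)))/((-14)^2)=845/1116416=0.00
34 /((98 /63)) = 153 /7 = 21.86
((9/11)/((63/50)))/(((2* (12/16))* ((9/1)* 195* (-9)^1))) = -20/729729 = -0.00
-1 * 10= -10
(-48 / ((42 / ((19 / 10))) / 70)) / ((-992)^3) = 0.00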